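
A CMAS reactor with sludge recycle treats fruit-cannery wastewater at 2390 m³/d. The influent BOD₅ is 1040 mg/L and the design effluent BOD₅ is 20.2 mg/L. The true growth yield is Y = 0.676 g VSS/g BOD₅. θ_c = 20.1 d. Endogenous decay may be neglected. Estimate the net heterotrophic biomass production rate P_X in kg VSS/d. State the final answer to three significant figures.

P_X ≈ 1650 kg VSS/d

Since k_d ≈ 0, Y_obs = Y = 0.676 g VSS/g BOD₅.
ΔS = 1040 − 20.2 = 1020 mg/L, so the substrate removal rate is 2390 × 1020/1000 = 2437 kg BOD₅/d.
Net biomass production P_X = Y_obs × Q·(S₀ − S) = 0.6760 × 2437 = 1648 kg VSS/d.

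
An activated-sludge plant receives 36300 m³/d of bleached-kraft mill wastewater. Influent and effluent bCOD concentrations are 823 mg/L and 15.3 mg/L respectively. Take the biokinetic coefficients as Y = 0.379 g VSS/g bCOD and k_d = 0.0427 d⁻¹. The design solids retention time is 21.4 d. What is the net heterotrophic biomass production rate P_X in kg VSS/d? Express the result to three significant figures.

Correct the yield for decay: Y_obs = Y/(1 + k_d θ_c) = 0.379 / (1 + 0.0427 × 21.4) = 0.379 / 1.914 = 0.1980.
ΔS = 823 − 15.3 = 807.7 mg/L, so the substrate removal rate is 36300 × 807.7/1000 = 29320 kg bCOD/d.
Biomass produced: P_X = Y_obs·Q·ΔS = 0.1980 × 29320 ≈ 5806 kg VSS/d.

P_X ≈ 5810 kg VSS/d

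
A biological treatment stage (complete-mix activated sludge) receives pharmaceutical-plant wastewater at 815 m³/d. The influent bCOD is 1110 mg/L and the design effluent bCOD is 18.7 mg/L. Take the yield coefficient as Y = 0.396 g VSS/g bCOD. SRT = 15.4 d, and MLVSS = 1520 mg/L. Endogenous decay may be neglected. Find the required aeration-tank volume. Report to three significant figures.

With k_d = 0 the design equation reduces to V = Y Q (S₀−S) θ_c / X = 0.396 × 815 × (1110 − 18.7) × 15.4 / 1520 = 3568 m³.

V ≈ 3570 m³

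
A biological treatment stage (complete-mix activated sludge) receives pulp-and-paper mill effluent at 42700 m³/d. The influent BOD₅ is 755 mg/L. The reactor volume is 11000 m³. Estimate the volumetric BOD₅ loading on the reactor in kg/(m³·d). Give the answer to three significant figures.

Applied BOD₅ load per unit volume = Q·S₀/V = (42700 × 755/1000)/11000 = 2.931 kg BOD₅·m⁻³·d⁻¹.

L_v ≈ 2.93 kg BOD₅/(m³·d)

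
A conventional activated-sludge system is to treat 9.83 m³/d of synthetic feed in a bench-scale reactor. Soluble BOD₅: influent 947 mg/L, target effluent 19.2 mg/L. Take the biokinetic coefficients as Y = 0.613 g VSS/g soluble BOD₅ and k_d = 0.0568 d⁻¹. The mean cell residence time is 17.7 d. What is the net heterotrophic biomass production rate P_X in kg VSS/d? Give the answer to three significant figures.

P_X ≈ 2.79 kg VSS/d

Observed yield with endogenous decay: Y_obs = Y / (1 + k_d·θ_c) = 0.613 / (1 + 0.0568 × 17.7) = 0.613 / 2.005 = 0.3057 g VSS/g soluble BOD₅.
Substrate removed = Q·(S₀ − S) = 9.83 m³/d × (947 − 19.2) g/m³ = 9.12×10^3 g/d = 9.120 kg/d.
P_X = Y_obs · Q(S₀ − S) = 0.3057 × 9.120 = 2.788 kg VSS/d.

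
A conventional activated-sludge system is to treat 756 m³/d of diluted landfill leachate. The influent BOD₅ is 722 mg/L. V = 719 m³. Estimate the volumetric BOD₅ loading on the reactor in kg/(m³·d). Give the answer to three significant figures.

L_v ≈ 0.759 kg BOD₅/(m³·d)

L_v = Q S₀ / V = 756 × 722 × 10⁻³ / 719.0 = 0.7592 kg/(m³·d).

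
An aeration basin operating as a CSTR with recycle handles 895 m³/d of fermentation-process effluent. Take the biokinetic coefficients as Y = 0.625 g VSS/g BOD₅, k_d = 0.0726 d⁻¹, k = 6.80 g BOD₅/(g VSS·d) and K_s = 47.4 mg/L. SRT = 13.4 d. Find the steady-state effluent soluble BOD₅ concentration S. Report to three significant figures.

For a completely mixed reactor with recycle the Lawrence–McCarty relation gives S = K_s·(1 + k_d·θ_c) / [θ_c·(Y·k − k_d) − 1] = 47.4 × (1 + 0.0726 × 13.4) / [13.4 × (0.625 × 6.80 − 0.0726) − 1] = 93.51 / 54.98 = 1.701 mg/L.

S ≈ 1.70 mg/L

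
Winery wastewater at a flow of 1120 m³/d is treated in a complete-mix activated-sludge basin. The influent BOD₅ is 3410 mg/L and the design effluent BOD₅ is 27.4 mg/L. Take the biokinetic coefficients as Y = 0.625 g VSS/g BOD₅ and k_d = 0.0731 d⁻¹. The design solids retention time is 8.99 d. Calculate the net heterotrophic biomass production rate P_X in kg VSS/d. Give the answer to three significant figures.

P_X ≈ 1430 kg VSS/d

Y_obs = Y / (1 + k_d θ_c) = 0.625 / (1 + 0.0731 × 8.99) = 0.625 / 1.657 = 0.3771.
Substrate removed = Q·(S₀ − S) = 1120 m³/d × (3410 − 27.4) g/m³ = 3.79×10^6 g/d = 3789 kg/d.
Net biomass production P_X = Y_obs × Q·(S₀ − S) = 0.3771 × 3789 = 1429 kg VSS/d.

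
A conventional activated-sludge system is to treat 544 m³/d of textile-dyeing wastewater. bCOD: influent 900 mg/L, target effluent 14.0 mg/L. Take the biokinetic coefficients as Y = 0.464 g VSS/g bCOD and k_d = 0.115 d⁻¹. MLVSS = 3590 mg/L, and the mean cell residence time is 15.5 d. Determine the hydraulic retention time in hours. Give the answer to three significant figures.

τ ≈ 15.3 h

Steady-state biomass mass balance: V·X·(1 + k_d·θ_c) = Y·Q·(S₀ − S)·θ_c, so V = 0.464 × 544 × (900 − 14.0) × 15.5 / [3590 × (1 + 0.115 × 15.5)] = 3.47×10^6 / 9989 = 347.0 m³.
τ = V/Q = 347.0/544 = 0.6379 d, or 15.31 h.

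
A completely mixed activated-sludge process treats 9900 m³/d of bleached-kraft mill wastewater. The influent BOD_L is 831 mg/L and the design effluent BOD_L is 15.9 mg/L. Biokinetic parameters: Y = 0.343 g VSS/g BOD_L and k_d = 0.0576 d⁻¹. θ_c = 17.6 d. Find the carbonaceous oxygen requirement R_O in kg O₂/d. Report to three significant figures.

R_O ≈ 6120 kg O₂/d

The observed yield is Y_obs = Y/(1 + k_d·θ_c) = 0.343 / (1 + 0.0576 × 17.6) = 0.343 / 2.014 = 0.1703 g VSS per g BOD_L removed.
Substrate removed = Q·(S₀ − S) = 9900 m³/d × (831 − 15.9) g/m³ = 8.07×10^6 g/d = 8069 kg/d.
Net sludge production P_X = 0.1703 × 8069 = 1374 kg VSS/d.
R_O = Q·ΔS − 1.42 P_X = 8069 − 1952 = 6118 kg O₂/d.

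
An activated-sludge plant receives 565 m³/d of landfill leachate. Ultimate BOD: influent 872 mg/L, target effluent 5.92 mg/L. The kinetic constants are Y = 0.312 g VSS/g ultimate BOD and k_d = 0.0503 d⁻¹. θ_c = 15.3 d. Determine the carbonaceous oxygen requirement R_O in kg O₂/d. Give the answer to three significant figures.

Correct the yield for decay: Y_obs = Y/(1 + k_d θ_c) = 0.312 / (1 + 0.0503 × 15.3) = 0.312 / 1.770 = 0.1763.
Mass of ultimate BOD removed per day: Q(S₀ − S) = 565 × 866.1 g/m³ = 489.3 kg/d.
Biomass synthesised: P_X = Y_obs × 489.3 = 86.28 kg VSS/d.
R_O = Q·(S₀ − S) − 1.42·P_X = 489.3 − 1.42 × 86.28 = 366.8 kg O₂/d.

R_O ≈ 367 kg O₂/d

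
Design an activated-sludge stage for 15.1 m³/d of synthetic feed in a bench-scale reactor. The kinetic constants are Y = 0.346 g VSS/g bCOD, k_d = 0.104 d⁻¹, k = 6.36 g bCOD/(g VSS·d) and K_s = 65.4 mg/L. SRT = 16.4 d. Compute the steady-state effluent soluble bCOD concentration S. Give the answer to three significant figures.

S ≈ 5.30 mg/L

Effluent substrate depends only on kinetics and SRT: S = K_s(1 + k_d θ_c) / [θ_c(Yk − k_d) − 1] = 65.4 × (1 + 0.104 × 16.4) / [16.4 × (0.346 × 6.36 − 0.104) − 1] = 176.9 / 33.38 = 5.300 mg/L.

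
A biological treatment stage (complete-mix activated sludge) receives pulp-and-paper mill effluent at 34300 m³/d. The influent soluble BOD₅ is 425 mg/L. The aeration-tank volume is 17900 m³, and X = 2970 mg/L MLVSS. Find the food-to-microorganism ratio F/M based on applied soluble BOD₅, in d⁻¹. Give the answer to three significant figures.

F/M ≈ 0.274 d⁻¹

Food-to-microorganism ratio F/M = Q S₀ / (V X) = 34300 × 425 / (17900 × 2970) = 0.2742 d⁻¹.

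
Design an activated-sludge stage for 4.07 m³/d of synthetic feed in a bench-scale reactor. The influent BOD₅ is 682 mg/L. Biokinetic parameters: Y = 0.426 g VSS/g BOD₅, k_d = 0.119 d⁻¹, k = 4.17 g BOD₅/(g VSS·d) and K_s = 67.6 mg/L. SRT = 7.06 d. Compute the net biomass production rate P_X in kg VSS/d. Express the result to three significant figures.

P_X ≈ 0.632 kg VSS/d

Effluent substrate depends only on kinetics and SRT: S = K_s(1 + k_d θ_c) / [θ_c(Yk − k_d) − 1] = 67.6 × (1 + 0.119 × 7.06) / [7.06 × (0.426 × 4.17 − 0.119) − 1] = 124.4 / 10.70 = 11.62 mg/L.
Correct the yield for decay: Y_obs = Y/(1 + k_d θ_c) = 0.426 / (1 + 0.119 × 7.06) = 0.426 / 1.840 = 0.2315.
ΔS = 682 − 11.6 = 670.4 mg/L, so the substrate removal rate is 4.07 × 670.4/1000 = 2.729 kg BOD₅/d.
Biomass produced: P_X = Y_obs·Q·ΔS = 0.2315 × 2.729 ≈ 0.6317 kg VSS/d.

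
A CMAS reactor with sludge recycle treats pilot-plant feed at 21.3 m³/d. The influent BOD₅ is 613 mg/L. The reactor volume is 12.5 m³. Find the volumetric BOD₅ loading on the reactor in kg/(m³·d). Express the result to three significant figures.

Volumetric loading L_v = Q·S₀ / V = 21.3 × 613 g/m³ / 12.50 m³ = 1045 g/(m³·d) = 1.045 kg BOD₅/(m³·d).

L_v ≈ 1.04 kg BOD₅/(m³·d)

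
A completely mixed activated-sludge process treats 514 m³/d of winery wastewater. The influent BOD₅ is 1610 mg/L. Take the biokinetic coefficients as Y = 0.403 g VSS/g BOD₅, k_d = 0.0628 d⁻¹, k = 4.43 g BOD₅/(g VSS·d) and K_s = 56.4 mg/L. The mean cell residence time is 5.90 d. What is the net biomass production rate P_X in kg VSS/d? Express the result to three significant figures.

P_X ≈ 242 kg VSS/d

Effluent substrate depends only on kinetics and SRT: S = K_s(1 + k_d θ_c) / [θ_c(Yk − k_d) − 1] = 56.4 × (1 + 0.0628 × 5.90) / [5.90 × (0.403 × 4.43 − 0.0628) − 1] = 77.30 / 9.163 = 8.436 mg/L.
Observed yield with endogenous decay: Y_obs = Y / (1 + k_d·θ_c) = 0.403 / (1 + 0.0628 × 5.90) = 0.403 / 1.371 = 0.2940 g VSS/g BOD₅.
Mass of BOD₅ removed per day: Q(S₀ − S) = 514 × 1602 g/m³ = 823.2 kg/d.
Net biomass production P_X = Y_obs × Q·(S₀ − S) = 0.2940 × 823.2 = 242.1 kg VSS/d.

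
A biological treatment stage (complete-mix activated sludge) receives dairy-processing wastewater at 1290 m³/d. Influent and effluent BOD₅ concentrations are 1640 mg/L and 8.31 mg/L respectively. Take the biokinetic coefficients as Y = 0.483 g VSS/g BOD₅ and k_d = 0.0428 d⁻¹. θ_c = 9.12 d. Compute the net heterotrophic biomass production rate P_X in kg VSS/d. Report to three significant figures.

Y_obs = Y / (1 + k_d θ_c) = 0.483 / (1 + 0.0428 × 9.12) = 0.483 / 1.390 = 0.3474.
Q·(S₀ − S) = 1290 × (1640 − 8.31) × 10⁻³ = 2105 kg/d removed.
Biomass produced: P_X = Y_obs·Q·ΔS = 0.3474 × 2105 ≈ 731.2 kg VSS/d.

P_X ≈ 731 kg VSS/d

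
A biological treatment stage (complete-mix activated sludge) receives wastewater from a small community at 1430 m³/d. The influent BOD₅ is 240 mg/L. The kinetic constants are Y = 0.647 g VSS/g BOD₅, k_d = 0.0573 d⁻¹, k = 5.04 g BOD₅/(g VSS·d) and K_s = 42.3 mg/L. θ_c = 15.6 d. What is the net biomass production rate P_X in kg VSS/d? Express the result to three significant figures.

For a completely mixed reactor with recycle the Lawrence–McCarty relation gives S = K_s·(1 + k_d·θ_c) / [θ_c·(Y·k − k_d) − 1] = 42.3 × (1 + 0.0573 × 15.6) / [15.6 × (0.647 × 5.04 − 0.0573) − 1] = 80.11 / 48.98 = 1.636 mg/L.
Observed yield with endogenous decay: Y_obs = Y / (1 + k_d·θ_c) = 0.647 / (1 + 0.0573 × 15.6) = 0.647 / 1.894 = 0.3416 g VSS/g BOD₅.
Q·(S₀ − S) = 1430 × (240 − 1.64) × 10⁻³ = 340.9 kg/d removed.
P_X = Y_obs · Q(S₀ − S) = 0.3416 × 340.9 = 116.4 kg VSS/d.

P_X ≈ 116 kg VSS/d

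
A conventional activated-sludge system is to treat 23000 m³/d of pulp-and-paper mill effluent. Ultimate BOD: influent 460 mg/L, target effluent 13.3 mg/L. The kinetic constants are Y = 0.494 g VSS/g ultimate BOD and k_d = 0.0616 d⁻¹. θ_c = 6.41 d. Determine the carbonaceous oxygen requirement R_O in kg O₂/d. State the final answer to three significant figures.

R_O ≈ 5110 kg O₂/d

Y_obs = Y / (1 + k_d θ_c) = 0.494 / (1 + 0.0616 × 6.41) = 0.494 / 1.395 = 0.3542.
Substrate removed = Q·(S₀ − S) = 23000 m³/d × (460 − 13.3) g/m³ = 1.03×10^7 g/d = 10274 kg/d.
P_X = Y_obs·Q·(S₀ − S) = 0.3542 × 10274 = 3639 kg VSS/d.
R_O = Q·(S₀ − S) − 1.42·P_X = 10274 − 1.42 × 3639 = 5107 kg O₂/d.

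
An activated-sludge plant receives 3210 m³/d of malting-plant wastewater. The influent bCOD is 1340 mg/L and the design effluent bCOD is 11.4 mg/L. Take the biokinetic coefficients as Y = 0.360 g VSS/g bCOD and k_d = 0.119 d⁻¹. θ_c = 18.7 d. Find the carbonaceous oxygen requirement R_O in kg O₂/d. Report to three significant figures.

R_O ≈ 3590 kg O₂/d

Y_obs = Y / (1 + k_d θ_c) = 0.360 / (1 + 0.119 × 18.7) = 0.360 / 3.225 = 0.1116.
Mass of bCOD removed per day: Q(S₀ − S) = 3210 × 1329 g/m³ = 4265 kg/d.
Net sludge production P_X = 0.1116 × 4265 = 476.0 kg VSS/d.
R_O = Q·(S₀ − S) − 1.42·P_X = 4265 − 1.42 × 476.0 = 3589 kg O₂/d.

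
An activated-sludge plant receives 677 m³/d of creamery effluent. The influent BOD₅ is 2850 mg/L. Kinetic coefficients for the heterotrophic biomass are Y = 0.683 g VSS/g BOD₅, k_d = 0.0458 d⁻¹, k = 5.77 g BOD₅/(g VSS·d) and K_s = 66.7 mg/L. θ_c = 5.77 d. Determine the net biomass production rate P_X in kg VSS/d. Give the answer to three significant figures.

Effluent substrate depends only on kinetics and SRT: S = K_s(1 + k_d θ_c) / [θ_c(Yk − k_d) − 1] = 66.7 × (1 + 0.0458 × 5.77) / [5.77 × (0.683 × 5.77 − 0.0458) − 1] = 84.33 / 21.47 = 3.927 mg/L.
Observed yield with endogenous decay: Y_obs = Y / (1 + k_d·θ_c) = 0.683 / (1 + 0.0458 × 5.77) = 0.683 / 1.264 = 0.5402 g VSS/g BOD₅.
Q·(S₀ − S) = 677 × (2850 − 3.93) × 10⁻³ = 1927 kg/d removed.
So the net sludge growth is P_X = 0.5402 × 1927 = 1041 kg VSS/d.

P_X ≈ 1040 kg VSS/d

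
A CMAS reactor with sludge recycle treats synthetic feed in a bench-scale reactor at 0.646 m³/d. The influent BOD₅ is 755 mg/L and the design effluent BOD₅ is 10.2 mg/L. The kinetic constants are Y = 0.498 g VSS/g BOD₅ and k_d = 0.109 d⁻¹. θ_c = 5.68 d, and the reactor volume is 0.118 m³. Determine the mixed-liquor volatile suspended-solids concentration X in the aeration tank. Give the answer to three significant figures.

Solving the biomass balance for X: X = Y Q (S₀−S) θ_c / [V (1+k_d θ_c)] = 0.498 × 0.646 × (755 − 10.2) × 5.68 / [0.118 × (1 + 0.109 × 5.68)] = 7123 mg/L.

X ≈ 7120 mg/L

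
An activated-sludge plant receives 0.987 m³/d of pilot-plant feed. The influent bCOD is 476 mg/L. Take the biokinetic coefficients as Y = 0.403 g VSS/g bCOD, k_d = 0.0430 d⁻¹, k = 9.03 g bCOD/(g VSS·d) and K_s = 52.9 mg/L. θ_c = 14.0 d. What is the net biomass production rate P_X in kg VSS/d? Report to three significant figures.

Effluent substrate depends only on kinetics and SRT: S = K_s(1 + k_d θ_c) / [θ_c(Yk − k_d) − 1] = 52.9 × (1 + 0.0430 × 14.0) / [14.0 × (0.403 × 9.03 − 0.0430) − 1] = 84.75 / 49.35 = 1.717 mg/L.
The observed yield is Y_obs = Y/(1 + k_d·θ_c) = 0.403 / (1 + 0.0430 × 14.0) = 0.403 / 1.602 = 0.2516 g VSS per g bCOD removed.
Q·(S₀ − S) = 0.987 × (476 − 1.72) × 10⁻³ = 0.4681 kg/d removed.
Biomass produced: P_X = Y_obs·Q·ΔS = 0.2516 × 0.4681 ≈ 0.1178 kg VSS/d.

P_X ≈ 0.118 kg VSS/d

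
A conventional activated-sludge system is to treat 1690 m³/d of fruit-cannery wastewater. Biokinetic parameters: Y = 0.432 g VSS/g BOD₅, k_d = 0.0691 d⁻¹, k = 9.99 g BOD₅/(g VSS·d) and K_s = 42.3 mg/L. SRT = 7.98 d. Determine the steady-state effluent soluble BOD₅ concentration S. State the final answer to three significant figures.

S ≈ 2.00 mg/L

From the Monod/SRT balance for a CMAS, S = K_s·(1+k_d θ_c)/[θ_c·(Y k − k_d) − 1] = 42.3 × (1 + 0.0691 × 7.98) / [7.98 × (0.432 × 9.99 − 0.0691) − 1] = 65.62 / 32.89 = 1.995 mg/L.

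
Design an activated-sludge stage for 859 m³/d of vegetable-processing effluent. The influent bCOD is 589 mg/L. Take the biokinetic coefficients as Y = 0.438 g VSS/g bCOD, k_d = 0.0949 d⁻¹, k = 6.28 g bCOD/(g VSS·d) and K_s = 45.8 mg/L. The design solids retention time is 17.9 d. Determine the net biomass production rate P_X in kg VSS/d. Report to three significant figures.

P_X ≈ 81.7 kg VSS/d

For a completely mixed reactor with recycle the Lawrence–McCarty relation gives S = K_s·(1 + k_d·θ_c) / [θ_c·(Y·k − k_d) − 1] = 45.8 × (1 + 0.0949 × 17.9) / [17.9 × (0.438 × 6.28 − 0.0949) − 1] = 123.6 / 46.54 = 2.656 mg/L.
Observed yield with endogenous decay: Y_obs = Y / (1 + k_d·θ_c) = 0.438 / (1 + 0.0949 × 17.9) = 0.438 / 2.699 = 0.1623 g VSS/g bCOD.
Mass of bCOD removed per day: Q(S₀ − S) = 859 × 586.3 g/m³ = 503.7 kg/d.
P_X = Y_obs · Q(S₀ − S) = 0.1623 × 503.7 = 81.74 kg VSS/d.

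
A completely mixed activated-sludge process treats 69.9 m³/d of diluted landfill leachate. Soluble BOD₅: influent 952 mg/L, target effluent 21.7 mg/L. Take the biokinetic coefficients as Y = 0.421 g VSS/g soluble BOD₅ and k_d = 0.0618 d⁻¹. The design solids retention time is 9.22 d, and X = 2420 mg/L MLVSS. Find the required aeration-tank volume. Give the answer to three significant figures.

Rearranging the biomass balance for a CMAS with decay, V = Y·Q·ΔS·θ_c / [X·(1+k_d θ_c)] = 0.421 × 69.9 × (952 − 21.7) × 9.22 / [2420 × (1 + 0.0618 × 9.22)] = 2.52×10^5 / 3799 = 66.44 m³.

V ≈ 66.4 m³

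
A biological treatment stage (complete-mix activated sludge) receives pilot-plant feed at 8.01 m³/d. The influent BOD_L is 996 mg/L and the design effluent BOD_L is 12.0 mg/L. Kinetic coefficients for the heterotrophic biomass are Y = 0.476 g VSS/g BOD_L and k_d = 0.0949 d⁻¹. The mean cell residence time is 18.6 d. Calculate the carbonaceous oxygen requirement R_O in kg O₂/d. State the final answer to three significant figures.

Observed yield with endogenous decay: Y_obs = Y / (1 + k_d·θ_c) = 0.476 / (1 + 0.0949 × 18.6) = 0.476 / 2.765 = 0.1721 g VSS/g BOD_L.
Substrate removed = Q·(S₀ − S) = 8.01 m³/d × (996 − 12.0) g/m³ = 7.88×10^3 g/d = 7.882 kg/d.
Net sludge production P_X = 0.1721 × 7.882 = 1.357 kg VSS/d.
R_O = Q·ΔS − 1.42 P_X = 7.882 − 1.927 = 5.955 kg O₂/d.

R_O ≈ 5.96 kg O₂/d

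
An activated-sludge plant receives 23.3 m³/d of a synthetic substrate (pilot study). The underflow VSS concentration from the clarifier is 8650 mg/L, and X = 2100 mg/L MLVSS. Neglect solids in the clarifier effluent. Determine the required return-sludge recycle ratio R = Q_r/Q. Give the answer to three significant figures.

R ≈ 0.321

R = Q_r/Q = X/(X_r − X) = 2100 / (8650 − 2100) = 0.3206.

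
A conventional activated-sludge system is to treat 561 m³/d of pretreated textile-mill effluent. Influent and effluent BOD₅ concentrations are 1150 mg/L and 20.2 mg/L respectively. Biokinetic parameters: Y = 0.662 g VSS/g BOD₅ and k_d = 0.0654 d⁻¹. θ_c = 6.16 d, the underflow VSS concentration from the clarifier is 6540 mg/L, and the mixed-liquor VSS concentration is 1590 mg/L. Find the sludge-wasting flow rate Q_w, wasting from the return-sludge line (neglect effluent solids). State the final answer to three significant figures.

Q_w ≈ 45.7 m³/d

Rearranging the biomass balance for a CMAS with decay, V = Y·Q·ΔS·θ_c / [X·(1+k_d θ_c)] = 0.662 × 561 × (1150 − 20.2) × 6.16 / [1590 × (1 + 0.0654 × 6.16)] = 2.58×10^6 / 2231 = 1159 m³.
Q_w = (V·X)/(θ_c X_r) = 1159 × 1590 / (6.16 × 6540) = 45.73 m³/d.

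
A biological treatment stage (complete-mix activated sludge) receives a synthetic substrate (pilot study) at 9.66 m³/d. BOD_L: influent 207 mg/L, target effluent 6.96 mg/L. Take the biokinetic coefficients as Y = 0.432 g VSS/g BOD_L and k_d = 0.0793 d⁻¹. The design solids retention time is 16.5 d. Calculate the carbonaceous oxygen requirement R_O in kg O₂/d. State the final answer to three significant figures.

R_O ≈ 1.42 kg O₂/d

Y_obs = Y / (1 + k_d θ_c) = 0.432 / (1 + 0.0793 × 16.5) = 0.432 / 2.308 = 0.1871.
Q·(S₀ − S) = 9.66 × (207 − 6.96) × 10⁻³ = 1.932 kg/d removed.
Net sludge production P_X = 0.1871 × 1.932 = 0.3616 kg VSS/d.
R_O = Q·ΔS − 1.42 P_X = 1.932 − 0.5135 = 1.419 kg O₂/d.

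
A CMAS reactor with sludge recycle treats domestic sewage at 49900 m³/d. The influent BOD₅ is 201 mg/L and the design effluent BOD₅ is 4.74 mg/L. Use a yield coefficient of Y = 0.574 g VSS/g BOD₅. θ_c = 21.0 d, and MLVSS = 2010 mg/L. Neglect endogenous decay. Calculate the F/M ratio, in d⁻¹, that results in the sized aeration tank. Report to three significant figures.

F/M ≈ 0.0850 d⁻¹

Biomass mass balance (decay neglected): V·X = Y·Q·(S₀ − S)·θ_c, so V = 0.574 × 49900 × (201 − 4.74) × 21.0 / 2010 = 58731 m³.
F/M = Q·S₀ / (V·X) = 49900 × 201 / (58731 × 2010) = 0.08496 g BOD₅·(g VSS·d)⁻¹.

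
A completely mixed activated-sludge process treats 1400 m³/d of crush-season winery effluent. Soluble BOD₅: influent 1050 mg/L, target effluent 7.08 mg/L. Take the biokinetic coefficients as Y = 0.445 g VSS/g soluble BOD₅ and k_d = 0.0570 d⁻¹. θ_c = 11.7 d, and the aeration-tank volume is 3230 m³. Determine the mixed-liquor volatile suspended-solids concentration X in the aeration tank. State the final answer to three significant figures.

Solving the biomass balance for X: X = Y Q (S₀−S) θ_c / [V (1+k_d θ_c)] = 0.445 × 1400 × (1050 − 7.08) × 11.7 / [3230 × (1 + 0.0570 × 11.7)] = 1412 mg/L.

X ≈ 1410 mg/L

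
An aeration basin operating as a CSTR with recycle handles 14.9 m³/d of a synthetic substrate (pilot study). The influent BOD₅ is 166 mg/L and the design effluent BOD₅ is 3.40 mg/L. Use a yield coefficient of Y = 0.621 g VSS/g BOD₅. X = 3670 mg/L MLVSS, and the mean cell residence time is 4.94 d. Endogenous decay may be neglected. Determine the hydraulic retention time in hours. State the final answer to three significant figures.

τ ≈ 3.26 h

Biomass mass balance (decay neglected): V·X = Y·Q·(S₀ − S)·θ_c, so V = 0.621 × 14.9 × (166 − 3.40) × 4.94 / 3670 = 2.025 m³.
τ = V/Q = 2.025/14.9 = 0.1359 d, or 3.262 h.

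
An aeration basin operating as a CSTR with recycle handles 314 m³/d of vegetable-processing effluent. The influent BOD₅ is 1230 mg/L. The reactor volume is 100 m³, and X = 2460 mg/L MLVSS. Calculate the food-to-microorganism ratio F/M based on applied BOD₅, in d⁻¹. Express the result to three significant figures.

F/M ≈ 1.57 d⁻¹

Food-to-microorganism ratio F/M = Q S₀ / (V X) = 314 × 1230 / (100.0 × 2460) = 1.570 d⁻¹.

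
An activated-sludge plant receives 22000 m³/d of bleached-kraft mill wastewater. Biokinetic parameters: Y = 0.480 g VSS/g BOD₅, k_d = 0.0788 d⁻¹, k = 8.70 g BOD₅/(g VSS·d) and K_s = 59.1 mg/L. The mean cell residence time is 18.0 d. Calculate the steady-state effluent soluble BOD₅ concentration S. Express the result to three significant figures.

S ≈ 1.96 mg/L

From the Monod/SRT balance for a CMAS, S = K_s·(1+k_d θ_c)/[θ_c·(Y k − k_d) − 1] = 59.1 × (1 + 0.0788 × 18.0) / [18.0 × (0.480 × 8.70 − 0.0788) − 1] = 142.9 / 72.75 = 1.965 mg/L.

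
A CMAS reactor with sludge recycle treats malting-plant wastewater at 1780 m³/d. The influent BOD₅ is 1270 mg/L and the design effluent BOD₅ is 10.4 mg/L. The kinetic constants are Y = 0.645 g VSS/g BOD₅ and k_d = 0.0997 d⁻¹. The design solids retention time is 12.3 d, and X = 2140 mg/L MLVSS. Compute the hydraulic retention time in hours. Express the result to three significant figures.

τ ≈ 50.3 h

From the SRT design equation V = Y Q (S₀−S) θ_c / [X (1 + k_d θ_c)] = 0.645 × 1780 × (1270 − 10.4) × 12.3 / [2140 × (1 + 0.0997 × 12.3)] = 1.78×10^7 / 4764 = 3734 m³.
τ = V/Q = 3734/1780 = 2.097 d, or 50.34 h.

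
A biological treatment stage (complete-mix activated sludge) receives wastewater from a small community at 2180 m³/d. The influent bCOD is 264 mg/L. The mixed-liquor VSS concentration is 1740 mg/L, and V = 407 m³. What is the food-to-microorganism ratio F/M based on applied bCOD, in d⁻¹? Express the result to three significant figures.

F/M ≈ 0.813 d⁻¹

Food-to-microorganism ratio F/M = Q S₀ / (V X) = 2180 × 264 / (407.0 × 1740) = 0.8127 d⁻¹.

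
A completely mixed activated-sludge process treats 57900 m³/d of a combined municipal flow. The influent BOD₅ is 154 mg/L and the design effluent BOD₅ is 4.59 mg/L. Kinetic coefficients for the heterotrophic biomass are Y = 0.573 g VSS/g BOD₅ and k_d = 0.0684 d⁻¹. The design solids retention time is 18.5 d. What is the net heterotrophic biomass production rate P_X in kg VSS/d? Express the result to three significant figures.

P_X ≈ 2190 kg VSS/d

Correct the yield for decay: Y_obs = Y/(1 + k_d θ_c) = 0.573 / (1 + 0.0684 × 18.5) = 0.573 / 2.265 = 0.2529.
Substrate removed = Q·(S₀ − S) = 57900 m³/d × (154 − 4.59) g/m³ = 8.65×10^6 g/d = 8651 kg/d.
Biomass produced: P_X = Y_obs·Q·ΔS = 0.2529 × 8651 ≈ 2188 kg VSS/d.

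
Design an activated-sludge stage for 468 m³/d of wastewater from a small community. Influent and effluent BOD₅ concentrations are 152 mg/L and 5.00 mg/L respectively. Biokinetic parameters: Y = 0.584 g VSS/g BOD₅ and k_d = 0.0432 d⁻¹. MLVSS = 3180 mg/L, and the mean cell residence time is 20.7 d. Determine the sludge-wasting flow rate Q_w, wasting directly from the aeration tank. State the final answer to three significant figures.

Q_w ≈ 6.67 m³/d

Rearranging the biomass balance for a CMAS with decay, V = Y·Q·ΔS·θ_c / [X·(1+k_d θ_c)] = 0.584 × 468 × (152 − 5.00) × 20.7 / [3180 × (1 + 0.0432 × 20.7)] = 8.32×10^5 / 6024 = 138.1 m³.
Wasting from the aeration tank: Q_w = V / θ_c = 138.1 / 20.7 = 6.670 m³/d.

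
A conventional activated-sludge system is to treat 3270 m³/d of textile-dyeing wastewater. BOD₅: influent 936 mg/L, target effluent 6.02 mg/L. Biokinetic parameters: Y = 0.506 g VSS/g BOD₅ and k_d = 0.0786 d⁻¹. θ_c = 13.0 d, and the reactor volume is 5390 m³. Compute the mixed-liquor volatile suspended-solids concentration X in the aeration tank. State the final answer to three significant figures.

X = Y·Q·ΔS·θ_c / [V·(1 + k_d θ_c)] = 0.506 × 3270 × (936 − 6.02) × 13.0 / [5390 × (1 + 0.0786 × 13.0)] = 1836 mg/L.

X ≈ 1840 mg/L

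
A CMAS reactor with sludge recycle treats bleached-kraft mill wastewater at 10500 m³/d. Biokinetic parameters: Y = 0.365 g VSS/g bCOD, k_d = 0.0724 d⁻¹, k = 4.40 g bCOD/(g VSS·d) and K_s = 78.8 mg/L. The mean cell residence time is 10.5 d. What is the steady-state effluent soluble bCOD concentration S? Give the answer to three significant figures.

S ≈ 9.18 mg/L

Effluent substrate depends only on kinetics and SRT: S = K_s(1 + k_d θ_c) / [θ_c(Yk − k_d) − 1] = 78.8 × (1 + 0.0724 × 10.5) / [10.5 × (0.365 × 4.40 − 0.0724) − 1] = 138.7 / 15.10 = 9.184 mg/L.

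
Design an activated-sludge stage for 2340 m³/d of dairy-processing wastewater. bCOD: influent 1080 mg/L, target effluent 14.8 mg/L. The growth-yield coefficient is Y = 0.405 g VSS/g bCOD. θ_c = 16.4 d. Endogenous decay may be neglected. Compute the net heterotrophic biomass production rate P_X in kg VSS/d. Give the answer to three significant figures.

P_X ≈ 1010 kg VSS/d

With endogenous decay neglected, the observed yield equals the true yield: Y_obs = Y = 0.405 g VSS/g bCOD.
Mass of bCOD removed per day: Q(S₀ − S) = 2340 × 1065 g/m³ = 2493 kg/d.
P_X = Y_obs · Q(S₀ − S) = 0.4050 × 2493 = 1009 kg VSS/d.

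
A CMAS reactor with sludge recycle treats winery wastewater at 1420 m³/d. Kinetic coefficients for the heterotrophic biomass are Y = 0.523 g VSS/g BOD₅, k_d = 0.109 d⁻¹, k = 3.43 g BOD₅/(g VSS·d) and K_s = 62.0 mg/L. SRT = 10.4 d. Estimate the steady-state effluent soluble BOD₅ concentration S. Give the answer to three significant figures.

From the Monod/SRT balance for a CMAS, S = K_s·(1+k_d θ_c)/[θ_c·(Y k − k_d) − 1] = 62.0 × (1 + 0.109 × 10.4) / [10.4 × (0.523 × 3.43 − 0.109) − 1] = 132.3 / 16.52 = 8.006 mg/L.

S ≈ 8.01 mg/L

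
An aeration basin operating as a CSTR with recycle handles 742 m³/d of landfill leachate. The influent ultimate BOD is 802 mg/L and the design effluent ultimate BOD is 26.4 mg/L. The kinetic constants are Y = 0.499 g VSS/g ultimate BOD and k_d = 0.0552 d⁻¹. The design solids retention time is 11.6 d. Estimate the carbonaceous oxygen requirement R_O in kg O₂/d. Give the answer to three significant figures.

Observed yield with endogenous decay: Y_obs = Y / (1 + k_d·θ_c) = 0.499 / (1 + 0.0552 × 11.6) = 0.499 / 1.640 = 0.3042 g VSS/g ultimate BOD.
Q·(S₀ − S) = 742 × (802 − 26.4) × 10⁻³ = 575.5 kg/d removed.
Biomass synthesised: P_X = Y_obs × 575.5 = 175.1 kg VSS/d.
Carbonaceous O₂ demand = substrate oxidised − cell-mass equivalent = 575.5 − 1.42 × 175.1 = 326.9 kg O₂/d.

R_O ≈ 327 kg O₂/d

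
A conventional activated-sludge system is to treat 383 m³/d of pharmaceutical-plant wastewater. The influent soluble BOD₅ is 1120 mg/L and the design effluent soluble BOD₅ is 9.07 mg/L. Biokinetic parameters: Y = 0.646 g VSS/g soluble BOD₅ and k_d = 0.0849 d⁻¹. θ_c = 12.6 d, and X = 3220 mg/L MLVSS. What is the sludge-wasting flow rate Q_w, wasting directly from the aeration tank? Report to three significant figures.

Rearranging the biomass balance for a CMAS with decay, V = Y·Q·ΔS·θ_c / [X·(1+k_d θ_c)] = 0.646 × 383 × (1120 − 9.07) × 12.6 / [3220 × (1 + 0.0849 × 12.6)] = 3.46×10^6 / 6665 = 519.7 m³.
For wasting at MLVSS concentration, Q_w = V/θ_c = 519.7/12.6 = 41.24 m³/d.

Q_w ≈ 41.2 m³/d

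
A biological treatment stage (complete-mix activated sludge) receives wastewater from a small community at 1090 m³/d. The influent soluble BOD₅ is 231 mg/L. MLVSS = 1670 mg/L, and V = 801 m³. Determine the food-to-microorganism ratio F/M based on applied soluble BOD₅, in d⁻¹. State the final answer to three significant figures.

F/M = Q·S₀ / (V·X) = 1090 × 231 / (801.0 × 1670) = 0.1882 g soluble BOD₅·(g VSS·d)⁻¹.

F/M ≈ 0.188 d⁻¹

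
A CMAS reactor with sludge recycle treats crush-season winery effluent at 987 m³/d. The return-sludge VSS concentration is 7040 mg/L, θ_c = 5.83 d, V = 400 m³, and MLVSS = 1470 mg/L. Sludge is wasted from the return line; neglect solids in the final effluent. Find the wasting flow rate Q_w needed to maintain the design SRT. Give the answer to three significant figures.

Q_w = (V·X)/(θ_c X_r) = 400.0 × 1470 / (5.83 × 7040) = 14.33 m³/d.

Q_w ≈ 14.3 m³/d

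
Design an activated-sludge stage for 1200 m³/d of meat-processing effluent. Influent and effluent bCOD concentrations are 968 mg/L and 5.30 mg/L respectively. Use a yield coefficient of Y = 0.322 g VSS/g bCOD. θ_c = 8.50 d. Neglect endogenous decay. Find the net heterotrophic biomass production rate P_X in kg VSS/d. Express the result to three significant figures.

P_X ≈ 372 kg VSS/d

No decay correction is needed, so Y_obs = Y = 0.322.
Mass of bCOD removed per day: Q(S₀ − S) = 1200 × 962.7 g/m³ = 1155 kg/d.
Biomass produced: P_X = Y_obs·Q·ΔS = 0.3220 × 1155 ≈ 372.0 kg VSS/d.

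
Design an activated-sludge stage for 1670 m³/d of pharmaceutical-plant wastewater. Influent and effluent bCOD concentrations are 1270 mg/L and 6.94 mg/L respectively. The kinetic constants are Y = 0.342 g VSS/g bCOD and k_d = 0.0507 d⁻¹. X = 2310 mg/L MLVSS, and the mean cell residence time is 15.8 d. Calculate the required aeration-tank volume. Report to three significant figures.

From the SRT design equation V = Y Q (S₀−S) θ_c / [X (1 + k_d θ_c)] = 0.342 × 1670 × (1270 − 6.94) × 15.8 / [2310 × (1 + 0.0507 × 15.8)] = 1.14×10^7 / 4160 = 2740 m³.

V ≈ 2740 m³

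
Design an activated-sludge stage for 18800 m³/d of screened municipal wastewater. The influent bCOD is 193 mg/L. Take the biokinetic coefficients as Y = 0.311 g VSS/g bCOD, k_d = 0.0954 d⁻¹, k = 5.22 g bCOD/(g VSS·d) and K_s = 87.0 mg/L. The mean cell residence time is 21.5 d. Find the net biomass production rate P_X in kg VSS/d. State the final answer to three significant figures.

P_X ≈ 354 kg VSS/d

From the Monod/SRT balance for a CMAS, S = K_s·(1+k_d θ_c)/[θ_c·(Y k − k_d) − 1] = 87.0 × (1 + 0.0954 × 21.5) / [21.5 × (0.311 × 5.22 − 0.0954) − 1] = 265.4 / 31.85 = 8.334 mg/L.
Correct the yield for decay: Y_obs = Y/(1 + k_d θ_c) = 0.311 / (1 + 0.0954 × 21.5) = 0.311 / 3.051 = 0.1019.
ΔS = 193 − 8.33 = 184.7 mg/L, so the substrate removal rate is 18800 × 184.7/1000 = 3472 kg bCOD/d.
Net biomass production P_X = Y_obs × Q·(S₀ − S) = 0.1019 × 3472 = 353.9 kg VSS/d.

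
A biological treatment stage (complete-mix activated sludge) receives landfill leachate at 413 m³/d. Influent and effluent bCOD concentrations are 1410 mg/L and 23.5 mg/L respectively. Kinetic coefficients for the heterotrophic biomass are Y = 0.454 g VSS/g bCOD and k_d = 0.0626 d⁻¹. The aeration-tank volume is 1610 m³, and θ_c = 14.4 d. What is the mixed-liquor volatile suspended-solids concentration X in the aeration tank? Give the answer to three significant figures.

X ≈ 1220 mg/L

Solving the biomass balance for X: X = Y Q (S₀−S) θ_c / [V (1+k_d θ_c)] = 0.454 × 413 × (1410 − 23.5) × 14.4 / [1610 × (1 + 0.0626 × 14.4)] = 1223 mg/L.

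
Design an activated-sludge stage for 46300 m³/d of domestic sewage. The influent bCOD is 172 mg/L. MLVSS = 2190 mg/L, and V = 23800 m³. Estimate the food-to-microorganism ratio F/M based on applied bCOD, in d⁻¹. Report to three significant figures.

Food-to-microorganism ratio F/M = Q S₀ / (V X) = 46300 × 172 / (23800 × 2190) = 0.1528 d⁻¹.

F/M ≈ 0.153 d⁻¹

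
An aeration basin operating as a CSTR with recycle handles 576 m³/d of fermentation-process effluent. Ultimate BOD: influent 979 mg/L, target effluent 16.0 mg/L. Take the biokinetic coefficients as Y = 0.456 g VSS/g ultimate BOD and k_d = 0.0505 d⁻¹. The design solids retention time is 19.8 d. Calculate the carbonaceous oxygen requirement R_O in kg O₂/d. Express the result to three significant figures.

R_O ≈ 375 kg O₂/d

Y_obs = Y / (1 + k_d θ_c) = 0.456 / (1 + 0.0505 × 19.8) = 0.456 / 2.000 = 0.2280.
Mass of ultimate BOD removed per day: Q(S₀ − S) = 576 × 963.0 g/m³ = 554.7 kg/d.
Biomass synthesised: P_X = Y_obs × 554.7 = 126.5 kg VSS/d.
Carbonaceous O₂ demand = substrate oxidised − cell-mass equivalent = 554.7 − 1.42 × 126.5 = 375.1 kg O₂/d.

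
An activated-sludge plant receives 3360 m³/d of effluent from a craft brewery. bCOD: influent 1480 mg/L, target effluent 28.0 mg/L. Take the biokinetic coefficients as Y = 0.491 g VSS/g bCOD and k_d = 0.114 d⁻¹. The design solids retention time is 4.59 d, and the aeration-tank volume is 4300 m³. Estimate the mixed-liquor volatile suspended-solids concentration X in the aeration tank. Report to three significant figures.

X ≈ 1680 mg/L

From V·X·(1 + k_d·θ_c) = Y·Q·(S₀ − S)·θ_c: X = 0.491 × 3360 × (1480 − 28.0) × 4.59 / [4300 × (1 + 0.114 × 4.59)] = 1679 mg/L.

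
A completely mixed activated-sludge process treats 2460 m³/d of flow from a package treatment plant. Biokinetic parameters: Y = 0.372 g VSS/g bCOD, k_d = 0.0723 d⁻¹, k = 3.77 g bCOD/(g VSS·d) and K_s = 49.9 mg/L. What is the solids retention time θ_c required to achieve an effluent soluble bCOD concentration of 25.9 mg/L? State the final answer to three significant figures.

θ_c ≈ 2.46 d

Specific growth rate at S = 25.9 mg/L: μ = YkS/(K_s+S) = 0.372·3.77·25.9/(49.9+25.9) = 0.4792 d⁻¹.
θ_c = 1/(μ − k_d) = 1/(0.4792 − 0.0723) = 1/0.4069 = 2.458 d.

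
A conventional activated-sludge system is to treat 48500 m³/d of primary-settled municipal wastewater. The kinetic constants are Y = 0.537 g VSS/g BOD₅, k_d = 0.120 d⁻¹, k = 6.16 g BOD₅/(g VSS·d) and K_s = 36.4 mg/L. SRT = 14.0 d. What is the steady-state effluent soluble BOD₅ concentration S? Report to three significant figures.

S ≈ 2.24 mg/L

From the Monod/SRT balance for a CMAS, S = K_s·(1+k_d θ_c)/[θ_c·(Y k − k_d) − 1] = 36.4 × (1 + 0.120 × 14.0) / [14.0 × (0.537 × 6.16 − 0.120) − 1] = 97.55 / 43.63 = 2.236 mg/L.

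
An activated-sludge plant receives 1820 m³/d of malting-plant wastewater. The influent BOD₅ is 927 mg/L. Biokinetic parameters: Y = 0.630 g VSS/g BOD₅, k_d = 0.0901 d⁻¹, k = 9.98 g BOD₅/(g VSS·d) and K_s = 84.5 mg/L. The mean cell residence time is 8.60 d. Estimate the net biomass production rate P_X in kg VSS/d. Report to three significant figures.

Effluent substrate depends only on kinetics and SRT: S = K_s(1 + k_d θ_c) / [θ_c(Yk − k_d) − 1] = 84.5 × (1 + 0.0901 × 8.60) / [8.60 × (0.630 × 9.98 − 0.0901) − 1] = 150.0 / 52.30 = 2.868 mg/L.
Y_obs = Y / (1 + k_d θ_c) = 0.630 / (1 + 0.0901 × 8.60) = 0.630 / 1.775 = 0.3550.
Q·(S₀ − S) = 1820 × (927 − 2.87) × 10⁻³ = 1682 kg/d removed.
Net biomass production P_X = Y_obs × Q·(S₀ − S) = 0.3550 × 1682 = 597.0 kg VSS/d.

P_X ≈ 597 kg VSS/d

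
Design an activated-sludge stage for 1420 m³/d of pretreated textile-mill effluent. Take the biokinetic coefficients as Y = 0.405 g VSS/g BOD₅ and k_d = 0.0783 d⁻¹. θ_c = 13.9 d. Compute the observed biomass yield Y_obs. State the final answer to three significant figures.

Y_obs ≈ 0.194 g VSS/g BOD₅

Correct the yield for decay: Y_obs = Y/(1 + k_d θ_c) = 0.405 / (1 + 0.0783 × 13.9) = 0.405 / 2.088 = 0.1939.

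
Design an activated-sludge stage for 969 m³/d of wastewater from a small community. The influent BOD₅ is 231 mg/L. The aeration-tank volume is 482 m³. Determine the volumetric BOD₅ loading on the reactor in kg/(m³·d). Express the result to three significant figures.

L_v ≈ 0.464 kg BOD₅/(m³·d)

L_v = Q S₀ / V = 969 × 231 × 10⁻³ / 482.0 = 0.4644 kg/(m³·d).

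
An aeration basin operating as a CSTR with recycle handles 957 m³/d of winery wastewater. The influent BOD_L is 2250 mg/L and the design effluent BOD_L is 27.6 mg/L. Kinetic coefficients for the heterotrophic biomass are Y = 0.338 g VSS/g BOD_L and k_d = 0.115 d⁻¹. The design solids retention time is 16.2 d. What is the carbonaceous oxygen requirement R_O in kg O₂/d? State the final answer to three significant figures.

The observed yield is Y_obs = Y/(1 + k_d·θ_c) = 0.338 / (1 + 0.115 × 16.2) = 0.338 / 2.863 = 0.1181 g VSS per g BOD_L removed.
Substrate removed = Q·(S₀ − S) = 957 m³/d × (2250 − 27.6) g/m³ = 2.13×10^6 g/d = 2127 kg/d.
Net sludge production P_X = 0.1181 × 2127 = 251.1 kg VSS/d.
R_O = Q·(S₀ − S) − 1.42·P_X = 2127 − 1.42 × 251.1 = 1770 kg O₂/d.

R_O ≈ 1770 kg O₂/d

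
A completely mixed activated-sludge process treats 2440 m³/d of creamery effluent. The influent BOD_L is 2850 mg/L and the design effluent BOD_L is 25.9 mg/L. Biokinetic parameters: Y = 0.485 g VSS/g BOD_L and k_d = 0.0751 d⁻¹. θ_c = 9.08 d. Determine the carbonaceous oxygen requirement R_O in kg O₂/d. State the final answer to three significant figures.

The observed yield is Y_obs = Y/(1 + k_d·θ_c) = 0.485 / (1 + 0.0751 × 9.08) = 0.485 / 1.682 = 0.2884 g VSS per g BOD_L removed.
Q·(S₀ − S) = 2440 × (2850 − 25.9) × 10⁻³ = 6891 kg/d removed.
P_X = Y_obs·Q·(S₀ − S) = 0.2884 × 6891 = 1987 kg VSS/d.
R_O = Q·ΔS − 1.42 P_X = 6891 − 2822 = 4069 kg O₂/d.

R_O ≈ 4070 kg O₂/d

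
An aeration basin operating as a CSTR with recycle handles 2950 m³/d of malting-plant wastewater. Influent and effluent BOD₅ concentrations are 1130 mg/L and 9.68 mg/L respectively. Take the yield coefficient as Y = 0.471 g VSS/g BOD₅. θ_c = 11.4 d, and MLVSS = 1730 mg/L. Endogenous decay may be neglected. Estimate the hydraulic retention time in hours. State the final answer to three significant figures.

With k_d = 0 the design equation reduces to V = Y Q (S₀−S) θ_c / X = 0.471 × 2950 × (1130 − 9.68) × 11.4 / 1730 = 10258 m³.
τ = V/Q = 10258/2950 = 3.477 d, or 83.45 h.

τ ≈ 83.5 h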